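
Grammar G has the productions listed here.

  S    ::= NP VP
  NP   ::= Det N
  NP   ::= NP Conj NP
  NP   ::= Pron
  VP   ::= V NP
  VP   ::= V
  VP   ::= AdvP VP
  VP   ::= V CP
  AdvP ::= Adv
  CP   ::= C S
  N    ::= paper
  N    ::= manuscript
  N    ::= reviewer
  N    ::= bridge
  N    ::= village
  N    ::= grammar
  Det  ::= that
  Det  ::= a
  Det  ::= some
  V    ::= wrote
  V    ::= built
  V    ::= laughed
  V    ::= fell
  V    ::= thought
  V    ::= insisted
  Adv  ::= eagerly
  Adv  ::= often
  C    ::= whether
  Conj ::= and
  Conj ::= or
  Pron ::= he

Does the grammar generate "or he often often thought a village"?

Ungrammatical

For S → NP VP, no prefix of the string parses as an NP.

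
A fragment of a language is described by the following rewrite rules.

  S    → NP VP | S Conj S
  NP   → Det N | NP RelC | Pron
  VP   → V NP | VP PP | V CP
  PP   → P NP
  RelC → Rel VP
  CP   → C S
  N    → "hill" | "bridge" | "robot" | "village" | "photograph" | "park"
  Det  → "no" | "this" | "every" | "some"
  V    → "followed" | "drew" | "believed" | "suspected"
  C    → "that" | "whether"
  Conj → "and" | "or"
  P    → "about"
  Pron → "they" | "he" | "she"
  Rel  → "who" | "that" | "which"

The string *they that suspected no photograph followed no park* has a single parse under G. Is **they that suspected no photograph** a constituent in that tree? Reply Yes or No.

Yes

[S [NP [NP [Pron they]] [RelC [Rel that] [VP [V suspected] [NP [Det no] [N photograph]]]]] [VP [V followed] [NP [Det no] [N park]]]]
The words 'they that suspected no photograph' are exhaustively dominated by a single NP node (built by NP → NP RelC), so they form a constituent.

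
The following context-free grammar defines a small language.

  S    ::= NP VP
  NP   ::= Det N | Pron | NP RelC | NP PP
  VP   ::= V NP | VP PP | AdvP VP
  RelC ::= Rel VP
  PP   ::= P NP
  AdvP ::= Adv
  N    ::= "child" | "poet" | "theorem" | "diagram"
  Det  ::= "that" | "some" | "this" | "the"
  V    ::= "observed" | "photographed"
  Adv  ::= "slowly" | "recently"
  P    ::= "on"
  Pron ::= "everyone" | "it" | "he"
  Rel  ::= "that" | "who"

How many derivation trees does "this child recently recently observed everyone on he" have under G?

4

Two of the 4 distinct bracketings:
[S [NP [Det this] [N child]] [VP [VP [AdvP [Adv recently]] [VP [AdvP [Adv recently]] [VP [V observed] [NP [Pron everyone]]]]] [PP [P on] [NP [Pron he]]]]]
[S [NP [Det this] [N child]] [VP [AdvP [Adv recently]] [VP [VP [AdvP [Adv recently]] [VP [V observed] [NP [Pron everyone]]]] [PP [P on] [NP [Pron he]]]]]]
The trees differ in how a recursive rule is bracketed over the same span.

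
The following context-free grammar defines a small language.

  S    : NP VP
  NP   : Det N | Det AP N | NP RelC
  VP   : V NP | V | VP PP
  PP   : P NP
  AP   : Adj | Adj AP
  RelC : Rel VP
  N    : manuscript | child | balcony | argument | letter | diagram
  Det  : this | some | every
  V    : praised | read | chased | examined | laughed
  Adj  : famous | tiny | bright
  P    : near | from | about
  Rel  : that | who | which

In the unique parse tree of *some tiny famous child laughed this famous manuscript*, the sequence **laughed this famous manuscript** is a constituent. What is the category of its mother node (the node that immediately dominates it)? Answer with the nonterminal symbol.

[S [NP [Det some] [AP [Adj tiny] [AP [Adj famous]]] [N child]] [VP [V laughed] [NP [Det this] [AP [Adj famous]] [N manuscript]]]]
The span 'laughed this famous manuscript' is the VP node built by VP → V NP.
Its mother is the S built by S → NP VP.

S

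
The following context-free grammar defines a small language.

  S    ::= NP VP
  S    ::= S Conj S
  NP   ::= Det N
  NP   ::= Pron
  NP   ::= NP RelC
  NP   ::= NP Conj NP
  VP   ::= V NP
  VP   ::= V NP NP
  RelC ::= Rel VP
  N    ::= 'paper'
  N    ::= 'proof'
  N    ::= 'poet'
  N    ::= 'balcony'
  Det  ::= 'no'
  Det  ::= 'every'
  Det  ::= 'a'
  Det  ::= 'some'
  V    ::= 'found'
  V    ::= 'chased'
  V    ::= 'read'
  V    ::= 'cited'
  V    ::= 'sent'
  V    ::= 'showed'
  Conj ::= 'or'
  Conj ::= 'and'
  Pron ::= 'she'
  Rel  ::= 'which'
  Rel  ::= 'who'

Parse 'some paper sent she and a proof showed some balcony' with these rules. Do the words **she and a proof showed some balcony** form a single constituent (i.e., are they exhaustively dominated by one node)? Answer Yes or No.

[S [S [NP [Det some] [N paper]] [VP [V sent] [NP [Pron she]]]] [Conj and] [S [NP [Det a] [N proof]] [VP [V showed] [NP [Det some] [N balcony]]]]]
The smallest constituent containing 'she and a proof showed some balcony' is the S spanning 'some paper sent she and a proof showed some balcony'; no single node in the tree dominates exactly the given words.

No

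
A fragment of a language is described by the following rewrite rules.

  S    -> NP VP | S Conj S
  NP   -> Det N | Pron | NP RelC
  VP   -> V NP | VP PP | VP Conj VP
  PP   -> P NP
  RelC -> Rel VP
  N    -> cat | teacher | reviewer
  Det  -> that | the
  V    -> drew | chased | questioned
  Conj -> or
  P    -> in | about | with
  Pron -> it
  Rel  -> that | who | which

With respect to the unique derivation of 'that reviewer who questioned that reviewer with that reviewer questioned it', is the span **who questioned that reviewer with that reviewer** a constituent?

Yes

[S [NP [NP [Det that] [N reviewer]] [RelC [Rel who] [VP [VP [V questioned] [NP [Det that] [N reviewer]]] [PP [P with] [NP [Det that] [N reviewer]]]]]] [VP [V questioned] [NP [Pron it]]]]
The words 'who questioned that reviewer with that reviewer' are exhaustively dominated by a single RelC node (built by RelC → Rel VP), so they form a constituent.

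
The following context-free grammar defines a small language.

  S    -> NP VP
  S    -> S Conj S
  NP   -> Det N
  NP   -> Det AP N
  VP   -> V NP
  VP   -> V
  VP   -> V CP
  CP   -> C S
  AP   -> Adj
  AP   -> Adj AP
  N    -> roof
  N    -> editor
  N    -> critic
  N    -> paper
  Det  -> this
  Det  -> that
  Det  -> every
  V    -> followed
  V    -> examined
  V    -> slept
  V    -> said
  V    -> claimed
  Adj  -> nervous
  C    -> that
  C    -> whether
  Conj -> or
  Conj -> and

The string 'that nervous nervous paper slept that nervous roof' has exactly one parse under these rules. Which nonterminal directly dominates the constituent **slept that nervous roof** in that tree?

S

[S [NP [Det that] [AP [Adj nervous] [AP [Adj nervous]]] [N paper]] [VP [V slept] [NP [Det that] [AP [Adj nervous]] [N roof]]]]
The span 'slept that nervous roof' is the VP node built by VP → V NP.
Its mother is the S built by S → NP VP.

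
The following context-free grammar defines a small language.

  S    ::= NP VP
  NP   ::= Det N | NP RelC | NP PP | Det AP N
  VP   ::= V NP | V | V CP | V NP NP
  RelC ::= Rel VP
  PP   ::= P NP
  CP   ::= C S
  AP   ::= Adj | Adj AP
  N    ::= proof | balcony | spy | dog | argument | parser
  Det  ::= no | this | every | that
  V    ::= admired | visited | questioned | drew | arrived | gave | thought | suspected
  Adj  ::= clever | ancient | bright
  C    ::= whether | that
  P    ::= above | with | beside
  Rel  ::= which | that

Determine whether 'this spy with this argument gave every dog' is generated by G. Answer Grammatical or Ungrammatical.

[S [NP [NP [Det this] [N spy]] [PP [P with] [NP [Det this] [N argument]]]] [VP [V gave] [NP [Det every] [N dog]]]]
The bracketing above is licensed at every node by one of the given productions, with S at the root.

Grammatical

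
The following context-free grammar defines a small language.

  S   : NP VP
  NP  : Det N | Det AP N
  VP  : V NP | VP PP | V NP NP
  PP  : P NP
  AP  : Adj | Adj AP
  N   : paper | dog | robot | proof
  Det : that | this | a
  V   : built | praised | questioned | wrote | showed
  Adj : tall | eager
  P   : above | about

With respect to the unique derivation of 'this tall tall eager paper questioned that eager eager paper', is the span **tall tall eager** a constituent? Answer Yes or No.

Yes

[S [NP [Det this] [AP [Adj tall] [AP [Adj tall] [AP [Adj eager]]]] [N paper]] [VP [V questioned] [NP [Det that] [AP [Adj eager] [AP [Adj eager]]] [N paper]]]]
The words 'tall tall eager' are exhaustively dominated by a single AP node (built by AP → Adj AP), so they form a constituent.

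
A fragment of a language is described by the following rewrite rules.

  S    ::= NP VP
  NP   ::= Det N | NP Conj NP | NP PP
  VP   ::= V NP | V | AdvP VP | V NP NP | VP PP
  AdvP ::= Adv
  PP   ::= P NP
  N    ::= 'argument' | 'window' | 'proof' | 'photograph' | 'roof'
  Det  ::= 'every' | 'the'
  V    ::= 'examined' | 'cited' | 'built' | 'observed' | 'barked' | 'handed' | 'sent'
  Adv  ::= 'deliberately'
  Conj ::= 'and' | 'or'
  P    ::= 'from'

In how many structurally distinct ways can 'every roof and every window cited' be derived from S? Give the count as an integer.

[S [NP [NP [Det every] [N roof]] [Conj and] [NP [Det every] [N window]]] [VP [V cited]]]
No rule offers an alternative attachment or grouping for any span, so this is the only derivation.

1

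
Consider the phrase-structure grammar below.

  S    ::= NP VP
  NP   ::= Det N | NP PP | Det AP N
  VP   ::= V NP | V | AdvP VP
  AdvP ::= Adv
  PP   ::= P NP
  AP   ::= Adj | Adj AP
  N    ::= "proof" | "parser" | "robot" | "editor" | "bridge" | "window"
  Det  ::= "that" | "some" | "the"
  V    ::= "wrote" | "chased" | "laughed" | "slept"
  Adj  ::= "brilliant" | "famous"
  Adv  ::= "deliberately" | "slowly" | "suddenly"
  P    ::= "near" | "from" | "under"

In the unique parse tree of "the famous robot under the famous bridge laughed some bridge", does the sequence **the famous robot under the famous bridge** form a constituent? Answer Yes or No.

[S [NP [NP [Det the] [AP [Adj famous]] [N robot]] [PP [P under] [NP [Det the] [AP [Adj famous]] [N bridge]]]] [VP [V laughed] [NP [Det some] [N bridge]]]]
The words 'the famous robot under the famous bridge' are exhaustively dominated by a single NP node (built by NP → NP PP), so they form a constituent.

Yes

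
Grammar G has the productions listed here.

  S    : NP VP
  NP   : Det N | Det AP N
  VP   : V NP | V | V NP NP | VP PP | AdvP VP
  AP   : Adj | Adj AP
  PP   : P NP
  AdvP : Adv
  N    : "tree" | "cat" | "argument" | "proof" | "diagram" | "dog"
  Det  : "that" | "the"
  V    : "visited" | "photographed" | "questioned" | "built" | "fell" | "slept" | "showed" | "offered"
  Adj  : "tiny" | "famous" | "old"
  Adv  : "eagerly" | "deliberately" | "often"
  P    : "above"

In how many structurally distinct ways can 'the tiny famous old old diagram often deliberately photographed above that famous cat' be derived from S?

Two of the 3 distinct bracketings:
[S [NP [Det the] [AP [Adj tiny] [AP [Adj famous] [AP [Adj old] [AP [Adj old]]]]] [N diagram]] [VP [VP [AdvP [Adv often]] [VP [AdvP [Adv deliberately]] [VP [V photographed]]]] [PP [P above] [NP [Det that] [AP [Adj famous]] [N cat]]]]]
[S [NP [Det the] [AP [Adj tiny] [AP [Adj famous] [AP [Adj old] [AP [Adj old]]]]] [N diagram]] [VP [AdvP [Adv often]] [VP [VP [AdvP [Adv deliberately]] [VP [V photographed]]] [PP [P above] [NP [Det that] [AP [Adj famous]] [N cat]]]]]]
The trees differ in how a recursive rule is bracketed over the same span.

3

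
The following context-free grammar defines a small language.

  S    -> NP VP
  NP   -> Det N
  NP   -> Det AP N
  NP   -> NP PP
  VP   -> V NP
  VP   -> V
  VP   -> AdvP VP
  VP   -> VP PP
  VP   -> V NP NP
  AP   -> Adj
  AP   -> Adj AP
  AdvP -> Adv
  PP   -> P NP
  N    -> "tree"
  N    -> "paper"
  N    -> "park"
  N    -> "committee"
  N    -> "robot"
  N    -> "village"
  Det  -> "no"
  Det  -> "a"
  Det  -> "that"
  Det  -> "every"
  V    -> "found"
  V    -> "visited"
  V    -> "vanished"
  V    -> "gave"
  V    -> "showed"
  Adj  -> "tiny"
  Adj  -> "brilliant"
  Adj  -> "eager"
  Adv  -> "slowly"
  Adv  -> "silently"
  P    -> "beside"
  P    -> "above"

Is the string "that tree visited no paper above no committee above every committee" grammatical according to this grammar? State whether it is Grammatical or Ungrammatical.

Grammatical

[S [NP [Det that] [N tree]] [VP [V visited] [NP [NP [Det no] [N paper]] [PP [P above] [NP [NP [Det no] [N committee]] [PP [P above] [NP [Det every] [N committee]]]]]]]]
Each bracket corresponds to one application of a listed rule, so the string is derivable from S.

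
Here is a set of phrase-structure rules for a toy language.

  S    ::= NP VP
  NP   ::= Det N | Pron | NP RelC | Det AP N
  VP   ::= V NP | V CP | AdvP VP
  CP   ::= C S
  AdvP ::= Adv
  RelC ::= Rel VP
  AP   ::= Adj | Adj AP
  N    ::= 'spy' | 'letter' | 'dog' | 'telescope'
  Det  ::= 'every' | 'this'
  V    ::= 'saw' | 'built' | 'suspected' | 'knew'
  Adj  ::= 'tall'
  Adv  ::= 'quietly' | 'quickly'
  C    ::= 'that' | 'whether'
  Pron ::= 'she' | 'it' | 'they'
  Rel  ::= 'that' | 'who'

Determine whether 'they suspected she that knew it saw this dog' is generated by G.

Ungrammatical

For S → NP VP, the only prefix that parses as NP is 'they', but the remainder 'suspected she that knew it saw this dog' is not a VP under these rules.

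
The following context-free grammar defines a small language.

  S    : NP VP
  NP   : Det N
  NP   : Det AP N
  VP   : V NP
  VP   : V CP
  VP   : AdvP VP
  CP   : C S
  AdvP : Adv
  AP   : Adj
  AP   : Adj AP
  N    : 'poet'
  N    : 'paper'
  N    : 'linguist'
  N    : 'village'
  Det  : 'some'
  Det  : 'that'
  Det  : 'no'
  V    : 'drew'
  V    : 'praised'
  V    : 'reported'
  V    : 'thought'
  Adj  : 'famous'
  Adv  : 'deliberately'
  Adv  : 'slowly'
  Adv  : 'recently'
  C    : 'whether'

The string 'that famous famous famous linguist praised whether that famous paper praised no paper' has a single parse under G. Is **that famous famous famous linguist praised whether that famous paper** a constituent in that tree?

No

[S [NP [Det that] [AP [Adj famous] [AP [Adj famous] [AP [Adj famous]]]] [N linguist]] [VP [V praised] [CP [C whether] [S [NP [Det that] [AP [Adj famous]] [N paper]] [VP [V praised] [NP [Det no] [N paper]]]]]]]
The smallest constituent containing 'that famous famous famous linguist praised whether that famous paper' is the S spanning 'that famous famous famous linguist praised whether that famous paper praised no paper'; no single node in the tree dominates exactly the given words.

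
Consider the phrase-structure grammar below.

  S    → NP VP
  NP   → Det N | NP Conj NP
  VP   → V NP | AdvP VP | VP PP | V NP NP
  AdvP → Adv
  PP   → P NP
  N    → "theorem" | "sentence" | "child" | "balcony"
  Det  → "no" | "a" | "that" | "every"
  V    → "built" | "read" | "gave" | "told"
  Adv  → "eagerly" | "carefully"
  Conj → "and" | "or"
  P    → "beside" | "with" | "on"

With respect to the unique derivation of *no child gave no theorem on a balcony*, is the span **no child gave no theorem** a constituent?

No

[S [NP [Det no] [N child]] [VP [VP [V gave] [NP [Det no] [N theorem]]] [PP [P on] [NP [Det a] [N balcony]]]]]
The smallest constituent containing 'no child gave no theorem' is the S spanning 'no child gave no theorem on a balcony'; no single node in the tree dominates exactly the given words.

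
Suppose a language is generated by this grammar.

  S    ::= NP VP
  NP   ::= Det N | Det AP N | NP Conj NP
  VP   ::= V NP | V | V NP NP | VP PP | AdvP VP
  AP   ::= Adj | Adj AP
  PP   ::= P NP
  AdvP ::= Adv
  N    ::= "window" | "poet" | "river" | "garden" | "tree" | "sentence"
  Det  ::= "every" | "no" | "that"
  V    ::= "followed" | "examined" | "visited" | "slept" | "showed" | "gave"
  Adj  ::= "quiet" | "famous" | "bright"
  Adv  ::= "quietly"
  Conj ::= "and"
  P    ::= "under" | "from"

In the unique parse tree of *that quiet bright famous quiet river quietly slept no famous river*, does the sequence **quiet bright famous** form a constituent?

No

[S [NP [Det that] [AP [Adj quiet] [AP [Adj bright] [AP [Adj famous] [AP [Adj quiet]]]]] [N river]] [VP [AdvP [Adv quietly]] [VP [V slept] [NP [Det no] [AP [Adj famous]] [N river]]]]]
The smallest constituent containing 'quiet bright famous' is the AP spanning 'quiet bright famous quiet'; no single node in the tree dominates exactly the given words.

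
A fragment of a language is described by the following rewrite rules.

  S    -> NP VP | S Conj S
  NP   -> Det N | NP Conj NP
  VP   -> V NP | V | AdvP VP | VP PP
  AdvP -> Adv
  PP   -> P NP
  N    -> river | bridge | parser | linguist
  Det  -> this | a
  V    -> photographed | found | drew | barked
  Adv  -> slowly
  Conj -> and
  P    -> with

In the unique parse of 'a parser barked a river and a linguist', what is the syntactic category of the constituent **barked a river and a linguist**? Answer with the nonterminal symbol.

S
  NP
    Det: a
    N: parser
  VP
    V: barked
    NP
      NP
        Det: a
        N: river
      Conj: and
      NP
        Det: a
        N: linguist
The span 'barked a river and a linguist' is the VP node built by VP → V NP.

VP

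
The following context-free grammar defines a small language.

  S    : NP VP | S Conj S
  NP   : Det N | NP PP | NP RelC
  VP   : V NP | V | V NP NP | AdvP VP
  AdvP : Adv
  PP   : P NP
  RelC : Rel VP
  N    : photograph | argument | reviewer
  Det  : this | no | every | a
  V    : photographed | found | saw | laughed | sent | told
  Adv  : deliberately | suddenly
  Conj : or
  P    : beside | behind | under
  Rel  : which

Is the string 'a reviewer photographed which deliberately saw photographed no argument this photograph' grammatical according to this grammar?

For S → NP VP, the only prefix that parses as NP is 'a reviewer', but the remainder 'photographed which deliberately saw photographed no argument this photograph' is not a VP under these rules. The alternative S rule S → S Conj S likewise has no satisfying split.

Ungrammatical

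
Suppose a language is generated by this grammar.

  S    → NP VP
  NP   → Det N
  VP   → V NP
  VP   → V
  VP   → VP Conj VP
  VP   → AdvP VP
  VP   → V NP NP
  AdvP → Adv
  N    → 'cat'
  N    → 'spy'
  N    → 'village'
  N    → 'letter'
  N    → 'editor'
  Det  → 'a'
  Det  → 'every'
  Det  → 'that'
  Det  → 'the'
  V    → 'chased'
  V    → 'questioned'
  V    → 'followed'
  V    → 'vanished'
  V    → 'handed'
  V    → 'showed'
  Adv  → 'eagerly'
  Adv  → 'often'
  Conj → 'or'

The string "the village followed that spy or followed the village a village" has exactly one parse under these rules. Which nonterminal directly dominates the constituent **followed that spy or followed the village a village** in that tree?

S

S
  NP
    Det: the
    N: village
  VP
    VP
      V: followed
      NP
        Det: that
        N: spy
    Conj: or
    VP
      V: followed
      NP
        Det: the
        N: village
      NP
        Det: a
        N: village
The span 'followed that spy or followed the village a village' is the VP node built by VP → VP Conj VP.
Its mother is the S built by S → NP VP.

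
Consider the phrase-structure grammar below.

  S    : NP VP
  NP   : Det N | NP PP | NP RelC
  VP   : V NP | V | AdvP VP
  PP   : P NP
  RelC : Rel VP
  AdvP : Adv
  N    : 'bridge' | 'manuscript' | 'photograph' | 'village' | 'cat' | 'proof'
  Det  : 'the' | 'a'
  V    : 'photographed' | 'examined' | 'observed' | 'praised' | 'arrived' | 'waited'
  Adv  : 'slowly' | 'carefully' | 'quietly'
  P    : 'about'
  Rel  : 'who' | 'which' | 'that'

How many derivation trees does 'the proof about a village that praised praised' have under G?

2

The two bracketings:
[S [NP [NP [Det the] [N proof]] [PP [P about] [NP [NP [Det a] [N village]] [RelC [Rel that] [VP [V praised]]]]]] [VP [V praised]]]
[S [NP [NP [NP [Det the] [N proof]] [PP [P about] [NP [Det a] [N village]]]] [RelC [Rel that] [VP [V praised]]]] [VP [V praised]]]
The trees differ in how a recursive rule is bracketed over the same span.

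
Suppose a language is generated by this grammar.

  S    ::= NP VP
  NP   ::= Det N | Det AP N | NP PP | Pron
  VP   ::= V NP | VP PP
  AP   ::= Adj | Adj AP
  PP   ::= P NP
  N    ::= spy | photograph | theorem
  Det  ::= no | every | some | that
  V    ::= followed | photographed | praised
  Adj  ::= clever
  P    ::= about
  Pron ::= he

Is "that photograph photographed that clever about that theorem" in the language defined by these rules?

Ungrammatical

An Adj word can never sit immediately before a P word in any string this grammar generates, so the substring 'clever about' rules out a derivation.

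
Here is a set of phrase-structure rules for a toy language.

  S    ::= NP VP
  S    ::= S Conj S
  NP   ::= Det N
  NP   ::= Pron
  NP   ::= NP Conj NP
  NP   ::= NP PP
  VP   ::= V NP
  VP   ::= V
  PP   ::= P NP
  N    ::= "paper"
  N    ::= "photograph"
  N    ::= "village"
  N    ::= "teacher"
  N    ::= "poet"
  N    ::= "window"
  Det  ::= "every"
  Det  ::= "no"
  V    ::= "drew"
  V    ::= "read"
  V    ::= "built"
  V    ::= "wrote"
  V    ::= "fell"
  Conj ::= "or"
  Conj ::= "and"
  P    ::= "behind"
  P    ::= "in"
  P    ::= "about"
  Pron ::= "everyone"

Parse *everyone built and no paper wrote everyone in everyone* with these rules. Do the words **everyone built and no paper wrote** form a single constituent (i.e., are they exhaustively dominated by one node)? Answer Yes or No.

[S [S [NP [Pron everyone]] [VP [V built]]] [Conj and] [S [NP [Det no] [N paper]] [VP [V wrote] [NP [NP [Pron everyone]] [PP [P in] [NP [Pron everyone]]]]]]]
The smallest constituent containing 'everyone built and no paper wrote' is the S spanning 'everyone built and no paper wrote everyone in everyone'; no single node in the tree dominates exactly the given words.

No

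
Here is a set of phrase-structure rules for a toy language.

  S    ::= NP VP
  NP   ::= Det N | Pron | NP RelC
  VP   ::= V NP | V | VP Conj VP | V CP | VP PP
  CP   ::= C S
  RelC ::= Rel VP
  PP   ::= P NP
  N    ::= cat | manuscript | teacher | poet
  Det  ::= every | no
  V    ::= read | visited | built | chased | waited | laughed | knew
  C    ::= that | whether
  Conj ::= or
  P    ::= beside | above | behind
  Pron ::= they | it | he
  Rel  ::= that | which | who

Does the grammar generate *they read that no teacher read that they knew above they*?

[S [NP [Pron they]] [VP [V read] [CP [C that] [S [NP [Det no] [N teacher]] [VP [V read] [CP [C that] [S [NP [Pron they]] [VP [VP [V knew]] [PP [P above] [NP [Pron they]]]]]]]]]]]
Every word is introduced by a lexical rule and the phrasal rules combine the resulting categories into a single S.

Grammatical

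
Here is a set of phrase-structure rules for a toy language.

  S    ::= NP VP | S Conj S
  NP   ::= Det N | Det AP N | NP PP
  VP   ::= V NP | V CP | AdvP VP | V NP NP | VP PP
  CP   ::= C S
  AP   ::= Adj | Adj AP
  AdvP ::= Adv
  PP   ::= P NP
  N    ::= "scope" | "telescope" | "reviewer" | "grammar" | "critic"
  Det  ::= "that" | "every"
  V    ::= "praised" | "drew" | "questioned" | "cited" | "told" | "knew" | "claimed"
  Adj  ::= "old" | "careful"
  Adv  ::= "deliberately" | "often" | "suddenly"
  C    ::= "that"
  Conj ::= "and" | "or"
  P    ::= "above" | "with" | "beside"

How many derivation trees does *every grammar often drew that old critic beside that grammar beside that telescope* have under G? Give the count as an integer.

Two of the 9 distinct bracketings:
[S [NP [Det every] [N grammar]] [VP [AdvP [Adv often]] [VP [V drew] [NP [NP [Det that] [AP [Adj old]] [N critic]] [PP [P beside] [NP [NP [Det that] [N grammar]] [PP [P beside] [NP [Det that] [N telescope]]]]]]]]]
[S [NP [Det every] [N grammar]] [VP [AdvP [Adv often]] [VP [V drew] [NP [NP [NP [Det that] [AP [Adj old]] [N critic]] [PP [P beside] [NP [Det that] [N grammar]]]] [PP [P beside] [NP [Det that] [N telescope]]]]]]]
The trees differ in how a recursive rule is bracketed over the same span.

9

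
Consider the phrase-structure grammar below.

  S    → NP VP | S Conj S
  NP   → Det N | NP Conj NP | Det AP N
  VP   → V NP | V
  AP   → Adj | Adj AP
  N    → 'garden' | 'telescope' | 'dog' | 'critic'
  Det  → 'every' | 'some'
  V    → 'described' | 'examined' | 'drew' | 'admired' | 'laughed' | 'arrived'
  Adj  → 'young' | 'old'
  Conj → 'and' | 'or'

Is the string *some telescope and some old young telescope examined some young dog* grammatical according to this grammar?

Grammatical

S
  NP
    NP
      Det: some
      N: telescope
    Conj: and
    NP
      Det: some
      AP
        Adj: old
        AP
          Adj: young
      N: telescope
  VP
    V: examined
    NP
      Det: some
      AP
        Adj: young
      N: dog
The bracketing above is licensed at every node by one of the given productions, with S at the root.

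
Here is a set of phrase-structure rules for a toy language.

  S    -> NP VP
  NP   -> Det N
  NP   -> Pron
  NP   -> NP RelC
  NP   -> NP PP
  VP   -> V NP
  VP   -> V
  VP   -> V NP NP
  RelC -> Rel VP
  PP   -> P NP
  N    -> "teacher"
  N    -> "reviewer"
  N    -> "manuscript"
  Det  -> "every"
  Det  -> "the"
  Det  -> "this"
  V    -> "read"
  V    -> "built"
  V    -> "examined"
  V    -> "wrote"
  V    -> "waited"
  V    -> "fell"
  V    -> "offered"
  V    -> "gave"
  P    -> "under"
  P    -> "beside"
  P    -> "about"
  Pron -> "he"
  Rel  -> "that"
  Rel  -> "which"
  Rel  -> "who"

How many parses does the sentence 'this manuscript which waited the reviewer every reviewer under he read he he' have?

The two bracketings:
[S [NP [NP [Det this] [N manuscript]] [RelC [Rel which] [VP [V waited] [NP [Det the] [N reviewer]] [NP [NP [Det every] [N reviewer]] [PP [P under] [NP [Pron he]]]]]]] [VP [V read] [NP [Pron he]] [NP [Pron he]]]]
[S [NP [NP [NP [Det this] [N manuscript]] [RelC [Rel which] [VP [V waited] [NP [Det the] [N reviewer]] [NP [Det every] [N reviewer]]]]] [PP [P under] [NP [Pron he]]]] [VP [V read] [NP [Pron he]] [NP [Pron he]]]]
The trees differ in how a recursive rule is bracketed over the same span.

2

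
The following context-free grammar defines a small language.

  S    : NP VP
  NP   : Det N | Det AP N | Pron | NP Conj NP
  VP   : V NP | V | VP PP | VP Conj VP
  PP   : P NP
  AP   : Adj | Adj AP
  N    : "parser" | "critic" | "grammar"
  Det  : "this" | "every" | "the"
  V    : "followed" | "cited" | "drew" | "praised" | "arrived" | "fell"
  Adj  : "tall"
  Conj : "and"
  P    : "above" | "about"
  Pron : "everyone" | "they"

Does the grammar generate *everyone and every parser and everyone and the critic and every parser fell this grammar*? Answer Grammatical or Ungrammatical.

Grammatical

S
  NP
    NP
      Pron: everyone
    Conj: and
    NP
      NP
        Det: every
        N: parser
      Conj: and
      NP
        NP
          Pron: everyone
        Conj: and
        NP
          NP
            Det: the
            N: critic
          Conj: and
          NP
            Det: every
            N: parser
  VP
    V: fell
    NP
      Det: this
      N: grammar
Every word is introduced by a lexical rule and the phrasal rules combine the resulting categories into a single S.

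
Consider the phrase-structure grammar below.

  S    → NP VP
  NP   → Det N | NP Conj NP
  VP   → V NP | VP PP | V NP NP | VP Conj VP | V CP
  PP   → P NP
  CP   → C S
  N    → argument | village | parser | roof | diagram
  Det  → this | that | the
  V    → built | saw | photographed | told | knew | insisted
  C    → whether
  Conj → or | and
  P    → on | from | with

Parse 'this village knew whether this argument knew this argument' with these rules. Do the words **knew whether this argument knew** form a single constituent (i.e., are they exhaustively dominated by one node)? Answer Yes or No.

[S [NP [Det this] [N village]] [VP [V knew] [CP [C whether] [S [NP [Det this] [N argument]] [VP [V knew] [NP [Det this] [N argument]]]]]]]
The smallest constituent containing 'knew whether this argument knew' is the VP spanning 'knew whether this argument knew this argument'; no single node in the tree dominates exactly the given words.

No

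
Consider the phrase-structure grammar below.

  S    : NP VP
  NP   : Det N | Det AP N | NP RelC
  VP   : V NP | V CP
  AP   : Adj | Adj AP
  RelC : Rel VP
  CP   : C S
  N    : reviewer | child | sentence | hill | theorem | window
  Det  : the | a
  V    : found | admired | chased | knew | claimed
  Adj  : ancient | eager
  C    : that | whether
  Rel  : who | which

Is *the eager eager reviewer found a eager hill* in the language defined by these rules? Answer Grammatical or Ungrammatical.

[S [NP [Det the] [AP [Adj eager] [AP [Adj eager]]] [N reviewer]] [VP [V found] [NP [Det a] [AP [Adj eager]] [N hill]]]]
The bracketing above is licensed at every node by one of the given productions, with S at the root.

Grammatical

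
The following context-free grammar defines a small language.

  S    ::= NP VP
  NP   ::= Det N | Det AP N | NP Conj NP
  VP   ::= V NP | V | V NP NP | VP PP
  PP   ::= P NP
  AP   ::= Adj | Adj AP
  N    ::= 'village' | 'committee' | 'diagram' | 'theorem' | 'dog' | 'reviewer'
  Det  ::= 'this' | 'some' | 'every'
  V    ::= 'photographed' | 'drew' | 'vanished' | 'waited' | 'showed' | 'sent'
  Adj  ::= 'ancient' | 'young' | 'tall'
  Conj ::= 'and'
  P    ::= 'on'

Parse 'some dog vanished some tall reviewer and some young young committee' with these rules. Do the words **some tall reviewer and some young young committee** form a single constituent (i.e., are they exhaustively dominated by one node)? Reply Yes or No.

Yes

[S [NP [Det some] [N dog]] [VP [V vanished] [NP [NP [Det some] [AP [Adj tall]] [N reviewer]] [Conj and] [NP [Det some] [AP [Adj young] [AP [Adj young]]] [N committee]]]]]
The words 'some tall reviewer and some young young committee' are exhaustively dominated by a single NP node (built by NP → NP Conj NP), so they form a constituent.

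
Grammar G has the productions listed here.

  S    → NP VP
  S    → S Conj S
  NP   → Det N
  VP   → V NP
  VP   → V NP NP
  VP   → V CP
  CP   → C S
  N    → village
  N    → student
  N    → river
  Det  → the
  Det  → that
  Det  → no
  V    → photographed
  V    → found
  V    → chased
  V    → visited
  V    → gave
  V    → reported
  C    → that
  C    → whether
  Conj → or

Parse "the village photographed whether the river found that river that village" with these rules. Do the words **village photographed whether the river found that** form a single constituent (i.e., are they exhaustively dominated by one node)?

No

[S [NP [Det the] [N village]] [VP [V photographed] [CP [C whether] [S [NP [Det the] [N river]] [VP [V found] [NP [Det that] [N river]] [NP [Det that] [N village]]]]]]]
The smallest constituent containing 'village photographed whether the river found that' is the S spanning 'the village photographed whether the river found that river that village'; no single node in the tree dominates exactly the given words.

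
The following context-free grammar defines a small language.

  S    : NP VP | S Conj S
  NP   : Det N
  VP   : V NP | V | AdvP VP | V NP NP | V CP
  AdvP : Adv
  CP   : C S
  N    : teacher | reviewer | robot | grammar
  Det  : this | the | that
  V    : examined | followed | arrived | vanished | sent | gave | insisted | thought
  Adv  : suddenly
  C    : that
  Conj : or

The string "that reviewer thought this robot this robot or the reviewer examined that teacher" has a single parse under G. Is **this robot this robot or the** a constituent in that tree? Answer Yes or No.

[S [S [NP [Det that] [N reviewer]] [VP [V thought] [NP [Det this] [N robot]] [NP [Det this] [N robot]]]] [Conj or] [S [NP [Det the] [N reviewer]] [VP [V examined] [NP [Det that] [N teacher]]]]]
The smallest constituent containing 'this robot this robot or the' is the S spanning 'that reviewer thought this robot this robot or the reviewer examined that teacher'; no single node in the tree dominates exactly the given words.

No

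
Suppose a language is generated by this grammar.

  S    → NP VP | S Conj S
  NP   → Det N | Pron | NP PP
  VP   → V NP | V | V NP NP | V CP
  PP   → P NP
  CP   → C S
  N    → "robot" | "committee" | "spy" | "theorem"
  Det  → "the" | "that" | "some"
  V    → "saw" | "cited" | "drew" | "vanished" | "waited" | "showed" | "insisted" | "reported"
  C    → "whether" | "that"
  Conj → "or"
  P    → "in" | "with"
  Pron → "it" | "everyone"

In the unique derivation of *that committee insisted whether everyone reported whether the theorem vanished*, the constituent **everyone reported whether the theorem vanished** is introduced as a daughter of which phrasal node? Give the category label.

[S [NP [Det that] [N committee]] [VP [V insisted] [CP [C whether] [S [NP [Pron everyone]] [VP [V reported] [CP [C whether] [S [NP [Det the] [N theorem]] [VP [V vanished]]]]]]]]]
The span 'everyone reported whether the theorem vanished' is the S node built by S → NP VP.
Its mother is the CP built by CP → C S.

CP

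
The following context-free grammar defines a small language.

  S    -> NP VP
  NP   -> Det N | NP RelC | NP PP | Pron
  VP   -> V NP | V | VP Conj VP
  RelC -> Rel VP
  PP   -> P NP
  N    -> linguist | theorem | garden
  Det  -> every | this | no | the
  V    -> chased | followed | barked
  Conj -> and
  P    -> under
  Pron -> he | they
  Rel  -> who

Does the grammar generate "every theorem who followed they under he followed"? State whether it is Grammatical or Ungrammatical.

Grammatical

[S [NP [NP [Det every] [N theorem]] [RelC [Rel who] [VP [V followed] [NP [NP [Pron they]] [PP [P under] [NP [Pron he]]]]]]] [VP [V followed]]]
The bracketing above is licensed at every node by one of the given productions, with S at the root.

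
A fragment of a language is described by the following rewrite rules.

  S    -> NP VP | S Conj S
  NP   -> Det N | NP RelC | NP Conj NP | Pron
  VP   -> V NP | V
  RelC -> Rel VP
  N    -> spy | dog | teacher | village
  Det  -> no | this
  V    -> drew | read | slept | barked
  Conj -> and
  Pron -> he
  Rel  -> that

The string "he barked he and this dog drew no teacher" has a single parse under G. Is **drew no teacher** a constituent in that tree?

Yes

[S [S [NP [Pron he]] [VP [V barked] [NP [Pron he]]]] [Conj and] [S [NP [Det this] [N dog]] [VP [V drew] [NP [Det no] [N teacher]]]]]
The words 'drew no teacher' are exhaustively dominated by a single VP node (built by VP → V NP), so they form a constituent.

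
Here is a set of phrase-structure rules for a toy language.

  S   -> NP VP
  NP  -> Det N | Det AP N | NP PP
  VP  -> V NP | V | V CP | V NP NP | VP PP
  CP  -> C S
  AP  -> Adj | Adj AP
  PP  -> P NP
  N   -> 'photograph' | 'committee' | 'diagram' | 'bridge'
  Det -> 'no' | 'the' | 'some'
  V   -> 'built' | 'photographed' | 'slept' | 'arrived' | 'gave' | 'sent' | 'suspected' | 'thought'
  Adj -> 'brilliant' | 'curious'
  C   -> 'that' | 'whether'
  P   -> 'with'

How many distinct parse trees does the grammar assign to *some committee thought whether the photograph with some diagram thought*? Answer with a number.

[S [NP [Det some] [N committee]] [VP [V thought] [CP [C whether] [S [NP [NP [Det the] [N photograph]] [PP [P with] [NP [Det some] [N diagram]]]] [VP [V thought]]]]]]
No rule offers an alternative attachment or grouping for any span, so this is the only derivation.

1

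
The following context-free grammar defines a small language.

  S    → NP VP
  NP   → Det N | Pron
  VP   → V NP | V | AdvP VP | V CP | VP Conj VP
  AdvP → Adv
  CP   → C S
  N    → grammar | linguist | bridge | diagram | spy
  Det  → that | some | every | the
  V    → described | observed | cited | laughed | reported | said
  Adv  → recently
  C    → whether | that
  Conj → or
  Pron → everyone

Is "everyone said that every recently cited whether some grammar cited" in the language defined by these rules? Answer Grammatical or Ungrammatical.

A Det word can never sit immediately before an Adv word in any string this grammar generates, so the substring 'every recently' rules out a derivation.

Ungrammatical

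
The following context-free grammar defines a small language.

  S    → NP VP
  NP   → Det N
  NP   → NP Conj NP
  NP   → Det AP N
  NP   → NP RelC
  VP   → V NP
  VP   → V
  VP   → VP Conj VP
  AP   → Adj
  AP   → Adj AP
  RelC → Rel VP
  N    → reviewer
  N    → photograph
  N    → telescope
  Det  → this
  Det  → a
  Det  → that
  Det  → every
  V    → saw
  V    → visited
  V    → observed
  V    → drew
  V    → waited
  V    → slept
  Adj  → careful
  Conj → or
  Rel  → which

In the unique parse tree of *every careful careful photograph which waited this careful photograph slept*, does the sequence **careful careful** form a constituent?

[S [NP [NP [Det every] [AP [Adj careful] [AP [Adj careful]]] [N photograph]] [RelC [Rel which] [VP [V waited] [NP [Det this] [AP [Adj careful]] [N photograph]]]]] [VP [V slept]]]
The words 'careful careful' are exhaustively dominated by a single AP node (built by AP → Adj AP), so they form a constituent.

Yes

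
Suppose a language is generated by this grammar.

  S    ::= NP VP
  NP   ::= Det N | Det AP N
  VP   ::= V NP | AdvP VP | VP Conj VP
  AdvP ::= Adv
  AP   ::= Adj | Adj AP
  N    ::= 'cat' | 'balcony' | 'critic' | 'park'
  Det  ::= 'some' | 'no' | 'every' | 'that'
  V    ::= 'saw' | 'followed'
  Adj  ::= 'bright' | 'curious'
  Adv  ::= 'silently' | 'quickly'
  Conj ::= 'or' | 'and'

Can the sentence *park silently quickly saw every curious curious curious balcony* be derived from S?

Ungrammatical

For S → NP VP, no prefix of the string parses as an NP.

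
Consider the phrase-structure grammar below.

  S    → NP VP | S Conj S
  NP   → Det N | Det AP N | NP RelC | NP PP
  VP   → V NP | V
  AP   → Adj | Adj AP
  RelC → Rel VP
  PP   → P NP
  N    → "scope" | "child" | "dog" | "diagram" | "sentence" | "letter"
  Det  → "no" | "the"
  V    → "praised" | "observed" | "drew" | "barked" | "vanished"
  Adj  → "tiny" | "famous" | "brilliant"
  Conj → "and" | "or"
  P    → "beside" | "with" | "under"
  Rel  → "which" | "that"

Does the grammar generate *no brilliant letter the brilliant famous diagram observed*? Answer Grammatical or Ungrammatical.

An N word can never sit immediately before a Det word in any string this grammar generates, so the substring 'letter the' rules out a derivation.

Ungrammatical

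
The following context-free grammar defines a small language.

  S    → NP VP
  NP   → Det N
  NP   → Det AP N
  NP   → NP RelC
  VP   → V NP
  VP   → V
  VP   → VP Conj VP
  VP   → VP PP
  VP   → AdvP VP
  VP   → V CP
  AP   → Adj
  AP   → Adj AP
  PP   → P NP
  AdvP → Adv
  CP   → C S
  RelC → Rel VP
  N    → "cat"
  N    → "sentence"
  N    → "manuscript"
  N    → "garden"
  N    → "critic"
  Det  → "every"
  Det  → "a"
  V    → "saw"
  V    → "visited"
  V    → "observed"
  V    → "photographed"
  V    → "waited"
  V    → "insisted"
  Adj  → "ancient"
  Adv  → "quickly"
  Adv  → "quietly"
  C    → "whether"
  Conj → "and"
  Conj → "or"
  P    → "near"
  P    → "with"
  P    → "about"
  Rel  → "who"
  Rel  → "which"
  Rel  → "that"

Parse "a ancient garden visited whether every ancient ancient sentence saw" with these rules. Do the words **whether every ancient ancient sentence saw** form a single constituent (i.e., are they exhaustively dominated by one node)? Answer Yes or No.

[S [NP [Det a] [AP [Adj ancient]] [N garden]] [VP [V visited] [CP [C whether] [S [NP [Det every] [AP [Adj ancient] [AP [Adj ancient]]] [N sentence]] [VP [V saw]]]]]]
The words 'whether every ancient ancient sentence saw' are exhaustively dominated by a single CP node (built by CP → C S), so they form a constituent.

Yes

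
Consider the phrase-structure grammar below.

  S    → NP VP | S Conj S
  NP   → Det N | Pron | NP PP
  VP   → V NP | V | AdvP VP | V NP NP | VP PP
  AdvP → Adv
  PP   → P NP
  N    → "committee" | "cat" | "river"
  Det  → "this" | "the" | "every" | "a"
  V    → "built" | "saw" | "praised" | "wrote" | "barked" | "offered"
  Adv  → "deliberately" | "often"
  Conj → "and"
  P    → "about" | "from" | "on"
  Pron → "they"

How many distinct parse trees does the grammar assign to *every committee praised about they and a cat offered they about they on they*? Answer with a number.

Two of the 5 distinct bracketings:
[S [S [NP [Det every] [N committee]] [VP [VP [V praised]] [PP [P about] [NP [Pron they]]]]] [Conj and] [S [NP [Det a] [N cat]] [VP [V offered] [NP [NP [Pron they]] [PP [P about] [NP [NP [Pron they]] [PP [P on] [NP [Pron they]]]]]]]]]
[S [S [NP [Det every] [N committee]] [VP [VP [V praised]] [PP [P about] [NP [Pron they]]]]] [Conj and] [S [NP [Det a] [N cat]] [VP [V offered] [NP [NP [NP [Pron they]] [PP [P about] [NP [Pron they]]]] [PP [P on] [NP [Pron they]]]]]]]
The trees differ in how a recursive rule is bracketed over the same span.

5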